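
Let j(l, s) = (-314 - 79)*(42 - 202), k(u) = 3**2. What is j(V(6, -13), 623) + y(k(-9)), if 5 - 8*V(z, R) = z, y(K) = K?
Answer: 62889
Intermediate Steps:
k(u) = 9
V(z, R) = 5/8 - z/8
j(l, s) = 62880 (j(l, s) = -393*(-160) = 62880)
j(V(6, -13), 623) + y(k(-9)) = 62880 + 9 = 62889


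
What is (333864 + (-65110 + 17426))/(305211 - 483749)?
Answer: -143090/89269 ≈ -1.6029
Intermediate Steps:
(333864 + (-65110 + 17426))/(305211 - 483749) = (333864 - 47684)/(-178538) = 286180*(-1/178538) = -143090/89269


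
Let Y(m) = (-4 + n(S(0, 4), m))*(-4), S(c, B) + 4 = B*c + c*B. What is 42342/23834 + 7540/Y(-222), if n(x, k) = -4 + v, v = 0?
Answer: 22632913/95336 ≈ 237.40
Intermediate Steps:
S(c, B) = -4 + 2*B*c (S(c, B) = -4 + (B*c + c*B) = -4 + (B*c + B*c) = -4 + 2*B*c)
n(x, k) = -4 (n(x, k) = -4 + 0 = -4)
Y(m) = 32 (Y(m) = (-4 - 4)*(-4) = -8*(-4) = 32)
42342/23834 + 7540/Y(-222) = 42342/23834 + 7540/32 = 42342*(1/23834) + 7540*(1/32) = 21171/11917 + 1885/8 = 22632913/95336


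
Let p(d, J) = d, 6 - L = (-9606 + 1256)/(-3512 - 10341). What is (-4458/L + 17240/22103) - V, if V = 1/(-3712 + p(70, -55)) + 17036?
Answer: -26875558624615007/1504689663192 ≈ -17861.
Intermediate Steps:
L = 74768/13853 (L = 6 - (-9606 + 1256)/(-3512 - 10341) = 6 - (-8350)/(-13853) = 6 - (-8350)*(-1)/13853 = 6 - 1*8350/13853 = 6 - 8350/13853 = 74768/13853 ≈ 5.3972)
V = 62045111/3642 (V = 1/(-3712 + 70) + 17036 = 1/(-3642) + 17036 = -1/3642 + 17036 = 62045111/3642 ≈ 17036.)
(-4458/L + 17240/22103) - V = (-4458/74768/13853 + 17240/22103) - 1*62045111/3642 = (-4458*13853/74768 + 17240*(1/22103)) - 62045111/3642 = (-30878337/37384 + 17240/22103) - 62045111/3642 = -681859382551/826298552 - 62045111/3642 = -26875558624615007/1504689663192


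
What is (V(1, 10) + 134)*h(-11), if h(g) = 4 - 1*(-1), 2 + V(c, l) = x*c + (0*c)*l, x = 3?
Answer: 675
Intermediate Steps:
V(c, l) = -2 + 3*c (V(c, l) = -2 + (3*c + (0*c)*l) = -2 + (3*c + 0*l) = -2 + (3*c + 0) = -2 + 3*c)
h(g) = 5 (h(g) = 4 + 1 = 5)
(V(1, 10) + 134)*h(-11) = ((-2 + 3*1) + 134)*5 = ((-2 + 3) + 134)*5 = (1 + 134)*5 = 135*5 = 675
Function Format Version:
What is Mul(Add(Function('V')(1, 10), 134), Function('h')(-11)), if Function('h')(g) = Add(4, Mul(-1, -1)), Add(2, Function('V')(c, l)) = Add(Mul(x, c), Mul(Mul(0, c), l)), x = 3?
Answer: 675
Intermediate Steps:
Function('V')(c, l) = Add(-2, Mul(3, c)) (Function('V')(c, l) = Add(-2, Add(Mul(3, c), Mul(Mul(0, c), l))) = Add(-2, Add(Mul(3, c), Mul(0, l))) = Add(-2, Add(Mul(3, c), 0)) = Add(-2, Mul(3, c)))
Function('h')(g) = 5 (Function('h')(g) = Add(4, 1) = 5)
Mul(Add(Function('V')(1, 10), 134), Function('h')(-11)) = Mul(Add(Add(-2, Mul(3, 1)), 134), 5) = Mul(Add(Add(-2, 3), 134), 5) = Mul(Add(1, 134), 5) = Mul(135, 5) = 675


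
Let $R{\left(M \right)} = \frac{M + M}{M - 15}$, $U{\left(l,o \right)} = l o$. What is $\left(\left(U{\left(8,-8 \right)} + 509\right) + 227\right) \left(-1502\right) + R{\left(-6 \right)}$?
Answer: $- \frac{7065404}{7} \approx -1.0093 \cdot 10^{6}$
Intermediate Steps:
$R{\left(M \right)} = \frac{2 M}{-15 + M}$
$\left(\left(U{\left(8,-8 \right)} + 509\right) + 227\right) \left(-1502\right) + R{\left(-6 \right)} = \left(\left(8 \left(-8\right) + 509\right) + 227\right) \left(-1502\right) + 2 \left(-6\right) \frac{1}{-15 - 6} = \left(\left(-64 + 509\right) + 227\right) \left(-1502\right) + 2 \left(-6\right) \frac{1}{-21} = \left(445 + 227\right) \left(-1502\right) + 2 \left(-6\right) \left(- \frac{1}{21}\right) = 672 \left(-1502\right) + \frac{4}{7} = -1009344 + \frac{4}{7} = - \frac{7065404}{7}$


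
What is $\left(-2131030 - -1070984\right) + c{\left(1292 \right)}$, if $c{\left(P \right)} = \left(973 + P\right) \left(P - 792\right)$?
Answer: $72454$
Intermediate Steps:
$c{\left(P \right)} = \left(-792 + P\right) \left(973 + P\right)$ ($c{\left(P \right)} = \left(973 + P\right) \left(-792 + P\right) = \left(-792 + P\right) \left(973 + P\right)$)
$\left(-2131030 - -1070984\right) + c{\left(1292 \right)} = \left(-2131030 - -1070984\right) + \left(-770616 + 1292^{2} + 181 \cdot 1292\right) = \left(-2131030 + 1070984\right) + \left(-770616 + 1669264 + 233852\right) = -1060046 + 1132500 = 72454$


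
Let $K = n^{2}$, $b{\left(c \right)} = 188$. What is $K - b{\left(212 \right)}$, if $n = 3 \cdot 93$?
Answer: $77653$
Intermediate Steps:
$n = 279$
$K = 77841$ ($K = 279^{2} = 77841$)
$K - b{\left(212 \right)} = 77841 - 188 = 77653$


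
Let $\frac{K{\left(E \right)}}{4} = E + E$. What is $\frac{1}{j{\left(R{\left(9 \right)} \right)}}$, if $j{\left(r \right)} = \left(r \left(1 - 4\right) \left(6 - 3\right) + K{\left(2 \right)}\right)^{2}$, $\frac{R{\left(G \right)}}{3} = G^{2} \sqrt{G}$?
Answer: $\frac{1}{42837025} \approx 2.3344 \cdot 10^{-8}$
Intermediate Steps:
$K{\left(E \right)} = 8 E$ ($K{\left(E \right)} = 4 \left(E + E\right) = 4 \cdot 2 E = 8 E$)
$R{\left(G \right)} = 3 G^{\frac{5}{2}}$ ($R{\left(G \right)} = 3 G^{2} \sqrt{G} = 3 G^{\frac{5}{2}}$)
$j{\left(r \right)} = \left(16 - 9 r\right)^{2}$ ($j{\left(r \right)} = \left(r \left(1 - 4\right) \left(6 - 3\right) + 8 \cdot 2\right)^{2} = \left(r \left(\left(-3\right) 3\right) + 16\right)^{2} = \left(r \left(-9\right) + 16\right)^{2} = \left(- 9 r + 16\right)^{2} = \left(16 - 9 r\right)^{2}$)
$\frac{1}{j{\left(R{\left(9 \right)} \right)}} = \frac{1}{\left(-16 + 9 \cdot 3 \cdot 9^{\frac{5}{2}}\right)^{2}} = \frac{1}{\left(-16 + 9 \cdot 3 \cdot 243\right)^{2}} = \frac{1}{\left(-16 + 9 \cdot 729\right)^{2}} = \frac{1}{\left(-16 + 6561\right)^{2}} = \frac{1}{6545^{2}} = \frac{1}{42837025}$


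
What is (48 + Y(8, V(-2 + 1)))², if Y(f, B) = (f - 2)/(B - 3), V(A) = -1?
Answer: 8649/4 ≈ 2162.3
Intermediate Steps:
Y(f, B) = (-2 + f)/(-3 + B)
(48 + Y(8, V(-2 + 1)))² = (48 + (-2 + 8)/(-3 - 1))² = (48 + 6/(-4))² = (48 - ¼*6)² = (48 - 3/2)² = (93/2)² = 8649/4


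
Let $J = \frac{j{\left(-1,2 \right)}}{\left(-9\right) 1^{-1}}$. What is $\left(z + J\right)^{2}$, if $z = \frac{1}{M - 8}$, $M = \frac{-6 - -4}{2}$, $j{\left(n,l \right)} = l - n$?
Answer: $\frac{16}{81} \approx 0.19753$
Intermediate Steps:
$M = -1$ ($M = \left(-6 + 4\right) \frac{1}{2} = \left(-2\right) \frac{1}{2} = -1$)
$z = - \frac{1}{9}$ ($z = \frac{1}{-1 - 8} = \frac{1}{-9} = - \frac{1}{9} \approx -0.11111$)
$J = - \frac{1}{3}$ ($J = \frac{2 - -1}{\left(-9\right) 1^{-1}} = \frac{2 + 1}{\left(-9\right) 1} = \frac{3}{-9} = 3 \left(- \frac{1}{9}\right) = - \frac{1}{3} \approx -0.33333$)
$\left(z + J\right)^{2} = \left(- \frac{1}{9} - \frac{1}{3}\right)^{2} = \left(- \frac{4}{9}\right)^{2} = \frac{16}{81}$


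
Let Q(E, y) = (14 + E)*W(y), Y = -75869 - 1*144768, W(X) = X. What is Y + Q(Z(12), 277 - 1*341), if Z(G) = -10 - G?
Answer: -220125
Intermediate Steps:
Y = -220637 (Y = -75869 - 144768 = -220637)
Q(E, y) = y*(14 + E) (Q(E, y) = (14 + E)*y = y*(14 + E))
Y + Q(Z(12), 277 - 1*341) = -220637 + (277 - 1*341)*(14 + (-10 - 1*12)) = -220637 + (277 - 341)*(14 + (-10 - 12)) = -220637 - 64*(14 - 22) = -220637 - 64*(-8) = -220637 + 512 = -220125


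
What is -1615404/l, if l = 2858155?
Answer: -1615404/2858155 ≈ -0.56519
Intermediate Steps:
-1615404/l = -1615404/2858155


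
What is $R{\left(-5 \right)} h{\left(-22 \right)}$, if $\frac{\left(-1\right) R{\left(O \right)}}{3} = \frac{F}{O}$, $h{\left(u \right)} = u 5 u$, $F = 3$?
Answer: $4356$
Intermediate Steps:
$h{\left(u \right)} = 5 u^{2}$ ($h{\left(u \right)} = 5 u u = 5 u^{2}$)
$R{\left(O \right)} = - \frac{9}{O}$ ($R{\left(O \right)} = - 3 \frac{3}{O} = - \frac{9}{O}$)
$R{\left(-5 \right)} h{\left(-22 \right)} = - \frac{9}{-5} \cdot 5 \left(-22\right)^{2} = \left(-9\right) \left(- \frac{1}{5}\right) 5 \cdot 484 = \frac{9}{5} \cdot 2420 = 4356$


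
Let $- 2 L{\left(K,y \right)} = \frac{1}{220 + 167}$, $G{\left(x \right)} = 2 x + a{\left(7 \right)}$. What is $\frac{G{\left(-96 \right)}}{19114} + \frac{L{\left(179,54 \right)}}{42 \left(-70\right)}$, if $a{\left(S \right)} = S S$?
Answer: $- \frac{162692983}{21747526920} \approx -0.007481$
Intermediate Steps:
$a{\left(S \right)} = S^{2}$
$G{\left(x \right)} = 49 + 2 x$ ($G{\left(x \right)} = 2 x + 7^{2} = 2 x + 49 = 49 + 2 x$)
$L{\left(K,y \right)} = - \frac{1}{774}$ ($L{\left(K,y \right)} = - \frac{1}{2 \left(220 + 167\right)} = - \frac{1}{2 \cdot 387} = \left(- \frac{1}{2}\right) \frac{1}{387} = - \frac{1}{774}$)
$\frac{G{\left(-96 \right)}}{19114} + \frac{L{\left(179,54 \right)}}{42 \left(-70\right)} = \frac{49 + 2 \left(-96\right)}{19114} - \frac{1}{774 \cdot 42 \left(-70\right)} = \left(49 - 192\right) \frac{1}{19114} - \frac{1}{774 \left(-2940\right)} = \left(-143\right) \frac{1}{19114} - - \frac{1}{2275560} = - \frac{143}{19114} + \frac{1}{2275560} = - \frac{162692983}{21747526920}$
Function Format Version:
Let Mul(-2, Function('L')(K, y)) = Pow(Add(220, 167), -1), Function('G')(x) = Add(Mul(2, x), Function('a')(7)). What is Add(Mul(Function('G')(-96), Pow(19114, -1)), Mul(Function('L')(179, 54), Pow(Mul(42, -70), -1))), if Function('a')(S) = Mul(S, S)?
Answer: Rational(-162692983, 21747526920) ≈ -0.0074810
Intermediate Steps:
Function('a')(S) = Pow(S, 2)
Function('G')(x) = Add(49, Mul(2, x)) (Function('G')(x) = Add(Mul(2, x), Pow(7, 2)) = Add(Mul(2, x), 49) = Add(49, Mul(2, x)))
Function('L')(K, y) = Rational(-1, 774) (Function('L')(K, y) = Mul(Rational(-1, 2), Pow(Add(220, 167), -1)) = Mul(Rational(-1, 2), Pow(387, -1)) = Mul(Rational(-1, 2), Rational(1, 387)) = Rational(-1, 774))
Add(Mul(Function('G')(-96), Pow(19114, -1)), Mul(Function('L')(179, 54), Pow(Mul(42, -70), -1))) = Add(Mul(Add(49, Mul(2, -96)), Pow(19114, -1)), Mul(Rational(-1, 774), Pow(Mul(42, -70), -1))) = Add(Mul(Add(49, -192), Rational(1, 19114)), Mul(Rational(-1, 774), Pow(-2940, -1))) = Add(Mul(-143, Rational(1, 19114)), Mul(Rational(-1, 774), Rational(-1, 2940))) = Add(Rational(-143, 19114), Rational(1, 2275560)) = Rational(-162692983, 21747526920)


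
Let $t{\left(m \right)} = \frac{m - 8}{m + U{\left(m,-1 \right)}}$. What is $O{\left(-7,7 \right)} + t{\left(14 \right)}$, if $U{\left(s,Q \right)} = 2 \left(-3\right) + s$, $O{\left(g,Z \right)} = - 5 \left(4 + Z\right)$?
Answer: $- \frac{602}{11} \approx -54.727$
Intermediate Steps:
$O{\left(g,Z \right)} = -20 - 5 Z$
$U{\left(s,Q \right)} = -6 + s$
$t{\left(m \right)} = \frac{-8 + m}{-6 + 2 m}$ ($t{\left(m \right)} = \frac{m - 8}{m + \left(-6 + m\right)} = \frac{-8 + m}{-6 + 2 m}$)
$O{\left(-7,7 \right)} + t{\left(14 \right)} = \left(-20 - 35\right) + \frac{-8 + 14}{2 \left(-3 + 14\right)} = \left(-20 - 35\right) + \frac{1}{2} \cdot \frac{1}{11} \cdot 6 = -55 + \frac{1}{2} \cdot \frac{1}{11} \cdot 6 = -55 + \frac{3}{11} = - \frac{602}{11}$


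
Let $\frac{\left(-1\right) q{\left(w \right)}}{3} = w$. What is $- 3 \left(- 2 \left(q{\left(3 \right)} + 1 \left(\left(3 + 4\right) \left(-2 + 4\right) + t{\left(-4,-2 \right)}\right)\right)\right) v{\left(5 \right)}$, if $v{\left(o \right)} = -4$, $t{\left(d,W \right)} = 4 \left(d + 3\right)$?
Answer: $-24$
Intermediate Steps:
$t{\left(d,W \right)} = 12 + 4 d$ ($t{\left(d,W \right)} = 4 \left(3 + d\right) = 12 + 4 d$)
$q{\left(w \right)} = - 3 w$
$- 3 \left(- 2 \left(q{\left(3 \right)} + 1 \left(\left(3 + 4\right) \left(-2 + 4\right) + t{\left(-4,-2 \right)}\right)\right)\right) v{\left(5 \right)} = - 3 \left(- 2 \left(\left(-3\right) 3 + 1 \left(\left(3 + 4\right) \left(-2 + 4\right) + \left(12 + 4 \left(-4\right)\right)\right)\right)\right) \left(-4\right) = - 3 \left(- 2 \left(-9 + 1 \left(7 \cdot 2 + \left(12 - 16\right)\right)\right)\right) \left(-4\right) = - 3 \left(- 2 \left(-9 + 1 \left(14 - 4\right)\right)\right) \left(-4\right) = - 3 \left(- 2 \left(-9 + 1 \cdot 10\right)\right) \left(-4\right) = - 3 \left(- 2 \left(-9 + 10\right)\right) \left(-4\right) = - 3 \left(\left(-2\right) 1\right) \left(-4\right) = \left(-3\right) \left(-2\right) \left(-4\right) = 6 \left(-4\right) = -24$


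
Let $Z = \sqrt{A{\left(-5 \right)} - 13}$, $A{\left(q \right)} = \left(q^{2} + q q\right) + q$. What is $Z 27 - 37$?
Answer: $-37 + 108 \sqrt{2} \approx 115.74$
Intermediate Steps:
$A{\left(q \right)} = q + 2 q^{2}$ ($A{\left(q \right)} = \left(q^{2} + q^{2}\right) + q = 2 q^{2} + q = q + 2 q^{2}$)
$Z = 4 \sqrt{2}$ ($Z = \sqrt{- 5 \left(1 + 2 \left(-5\right)\right) - 13} = \sqrt{- 5 \left(1 - 10\right) - 13} = \sqrt{\left(-5\right) \left(-9\right) - 13} = \sqrt{45 - 13} = \sqrt{32} = 4 \sqrt{2} \approx 5.6569$)
$Z 27 - 37 = 4 \sqrt{2} \cdot 27 - 37 = 108 \sqrt{2} - 37 = -37 + 108 \sqrt{2}$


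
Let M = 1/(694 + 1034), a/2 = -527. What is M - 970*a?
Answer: 1766672641/1728 ≈ 1.0224e+6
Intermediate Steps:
a = -1054 (a = 2*(-527) = -1054)
M = 1/1728 ≈ 0.00057870
M - 970*a = 1/1728 - 970*(-1054) = 1/1728 + 1022380 = 1766672641/1728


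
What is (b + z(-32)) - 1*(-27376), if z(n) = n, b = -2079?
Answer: 25265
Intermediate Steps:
(b + z(-32)) - 1*(-27376) = (-2079 - 32) - 1*(-27376) = -2111 + 27376 = 25265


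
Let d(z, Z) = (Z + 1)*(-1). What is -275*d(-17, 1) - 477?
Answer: 73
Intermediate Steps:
d(z, Z) = -1 - Z (d(z, Z) = (1 + Z)*(-1) = -1 - Z)
-275*d(-17, 1) - 477 = -275*(-1 - 1*1) - 477 = -275*(-1 - 1) - 477 = -275*(-2) - 477 = 550 - 477 = 73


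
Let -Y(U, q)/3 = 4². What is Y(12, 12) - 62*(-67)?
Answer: 4106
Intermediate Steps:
Y(U, q) = -48 (Y(U, q) = -3*4² = -3*16 = -48)
Y(12, 12) - 62*(-67) = -48 - 62*(-67) = -48 + 4154 = 4106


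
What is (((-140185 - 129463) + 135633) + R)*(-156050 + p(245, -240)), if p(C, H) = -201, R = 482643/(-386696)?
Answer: 8097481055265833/386696 ≈ 2.0940e+10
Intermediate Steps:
R = -482643/386696 (R = 482643*(-1/386696) = -482643/386696 ≈ -1.2481)
(((-140185 - 129463) + 135633) + R)*(-156050 + p(245, -240)) = (((-140185 - 129463) + 135633) - 482643/386696)*(-156050 - 201) = ((-269648 + 135633) - 482643/386696)*(-156251) = (-134015 - 482643/386696)*(-156251) = -51823547083/386696*(-156251) = 8097481055265833/386696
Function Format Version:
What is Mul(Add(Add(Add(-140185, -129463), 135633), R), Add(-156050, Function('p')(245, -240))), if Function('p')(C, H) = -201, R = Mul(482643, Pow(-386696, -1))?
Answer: Rational(8097481055265833, 386696) ≈ 2.0940e+10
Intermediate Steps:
R = Rational(-482643, 386696) (R = Mul(482643, Rational(-1, 386696)) = Rational(-482643, 386696) ≈ -1.2481)
Mul(Add(Add(Add(-140185, -129463), 135633), R), Add(-156050, Function('p')(245, -240))) = Mul(Add(Add(Add(-140185, -129463), 135633), Rational(-482643, 386696)), Add(-156050, -201)) = Mul(Add(Add(-269648, 135633), Rational(-482643, 386696)), -156251) = Mul(Add(-134015, Rational(-482643, 386696)), -156251) = Mul(Rational(-51823547083, 386696), -156251) = Rational(8097481055265833, 386696)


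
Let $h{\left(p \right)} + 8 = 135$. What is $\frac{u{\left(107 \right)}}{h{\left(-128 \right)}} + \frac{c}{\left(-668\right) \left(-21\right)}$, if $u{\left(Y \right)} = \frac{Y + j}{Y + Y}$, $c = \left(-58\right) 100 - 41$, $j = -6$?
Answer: $- \frac{26221645}{63542164} \approx -0.41267$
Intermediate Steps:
$h{\left(p \right)} = 127$ ($h{\left(p \right)} = -8 + 135 = 127$)
$c = -5841$ ($c = -5800 - 41 = -5841$)
$u{\left(Y \right)} = \frac{-6 + Y}{2 Y}$ ($u{\left(Y \right)} = \frac{Y - 6}{Y + Y} = \frac{-6 + Y}{2 Y}$)
$\frac{u{\left(107 \right)}}{h{\left(-128 \right)}} + \frac{c}{\left(-668\right) \left(-21\right)} = \frac{\frac{1}{2} \cdot \frac{1}{107} \left(-6 + 107\right)}{127} - \frac{5841}{\left(-668\right) \left(-21\right)} = \frac{1}{2} \cdot \frac{1}{107} \cdot 101 \cdot \frac{1}{127} - \frac{5841}{14028} = \frac{101}{214} \cdot \frac{1}{127} - \frac{1947}{4676} = \frac{101}{27178} - \frac{1947}{4676} = - \frac{26221645}{63542164}$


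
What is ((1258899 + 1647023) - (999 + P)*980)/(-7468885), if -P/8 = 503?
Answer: -5870422/7468885 ≈ -0.78598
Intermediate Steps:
P = -4024 (P = -8*503 = -4024)
((1258899 + 1647023) - (999 + P)*980)/(-7468885) = ((1258899 + 1647023) - (999 - 4024)*980)/(-7468885) = (2905922 - (-3025)*980)*(-1/7468885) = (2905922 - 1*(-2964500))*(-1/7468885) = (2905922 + 2964500)*(-1/7468885) = 5870422*(-1/7468885) = -5870422/7468885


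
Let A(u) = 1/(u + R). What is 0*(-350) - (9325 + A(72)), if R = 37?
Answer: -1016426/109 ≈ -9325.0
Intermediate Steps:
A(u) = 1/(37 + u) (A(u) = 1/(u + 37) = 1/(37 + u))
0*(-350) - (9325 + A(72)) = 0*(-350) - (9325 + 1/(37 + 72)) = 0 - (9325 + 1/109) = 0 - 1*1016426/109 = 0 - 1016426/109 = -1016426/109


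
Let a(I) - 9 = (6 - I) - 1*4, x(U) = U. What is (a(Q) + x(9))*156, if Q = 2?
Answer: 2808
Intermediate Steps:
a(I) = 11 - I (a(I) = 9 + ((6 - I) - 1*4) = 9 + ((6 - I) - 4) = 9 + (2 - I) = 11 - I)
(a(Q) + x(9))*156 = ((11 - 1*2) + 9)*156 = ((11 - 2) + 9)*156 = (9 + 9)*156 = 18*156 = 2808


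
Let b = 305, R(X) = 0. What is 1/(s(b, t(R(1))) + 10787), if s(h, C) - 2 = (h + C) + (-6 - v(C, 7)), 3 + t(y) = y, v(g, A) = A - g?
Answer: 1/11075 ≈ 9.0293e-5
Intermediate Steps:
t(y) = -3 + y
s(h, C) = -11 + h + 2*C (s(h, C) = 2 + ((h + C) + (-6 - (7 - C))) = 2 + ((C + h) + (-6 + (-7 + C))) = 2 + ((C + h) + (-13 + C)) = 2 + (-13 + h + 2*C) = -11 + h + 2*C)
1/(s(b, t(R(1))) + 10787) = 1/((-11 + 305 + 2*(-3 + 0)) + 10787) = 1/((-11 + 305 + 2*(-3)) + 10787) = 1/((-11 + 305 - 6) + 10787) = 1/(288 + 10787) = 1/11075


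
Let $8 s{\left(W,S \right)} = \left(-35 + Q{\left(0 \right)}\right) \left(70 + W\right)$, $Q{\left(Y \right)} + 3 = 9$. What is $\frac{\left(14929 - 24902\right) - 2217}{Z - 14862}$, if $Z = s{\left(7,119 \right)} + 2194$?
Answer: $\frac{97520}{103577} \approx 0.94152$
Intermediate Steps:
$Q{\left(Y \right)} = 6$ ($Q{\left(Y \right)} = -3 + 9 = 6$)
$s{\left(W,S \right)} = - \frac{1015}{4} - \frac{29 W}{8}$ ($s{\left(W,S \right)} = \frac{\left(-35 + 6\right) \left(70 + W\right)}{8} = \frac{\left(-29\right) \left(70 + W\right)}{8} = \frac{-2030 - 29 W}{8} = - \frac{1015}{4} - \frac{29 W}{8}$)
$Z = \frac{15319}{8}$ ($Z = \left(- \frac{1015}{4} - \frac{203}{8}\right) + 2194 = - \frac{2233}{8} + 2194 = \frac{15319}{8} \approx 1914.9$)
$\frac{\left(14929 - 24902\right) - 2217}{Z - 14862} = \frac{\left(14929 - 24902\right) - 2217}{\frac{15319}{8} - 14862} = \frac{\left(14929 - 24902\right) - 2217}{- \frac{103577}{8}} = \left(-9973 - 2217\right) \left(- \frac{8}{103577}\right) = \left(-12190\right) \left(- \frac{8}{103577}\right) = \frac{97520}{103577}$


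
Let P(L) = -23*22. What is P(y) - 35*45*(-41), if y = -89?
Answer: 64069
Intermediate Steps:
P(L) = -506
P(y) - 35*45*(-41) = -506 - 35*45*(-41) = -506 - 1575*(-41) = -506 + 64575 = 64069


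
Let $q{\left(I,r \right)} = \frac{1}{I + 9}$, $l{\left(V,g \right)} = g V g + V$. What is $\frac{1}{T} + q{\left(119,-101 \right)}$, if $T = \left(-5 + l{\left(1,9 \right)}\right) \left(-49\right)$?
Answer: $\frac{3645}{482944} \approx 0.0075475$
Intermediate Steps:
$l{\left(V,g \right)} = V + V g^{2}$ ($l{\left(V,g \right)} = V g g + V = V g^{2} + V = V + V g^{2}$)
$q{\left(I,r \right)} = \frac{1}{9 + I}$
$T = -3773$ ($T = \left(-5 + 1 \left(1 + 9^{2}\right)\right) \left(-49\right) = \left(-5 + 1 \left(1 + 81\right)\right) \left(-49\right) = \left(-5 + 1 \cdot 82\right) \left(-49\right) = \left(-5 + 82\right) \left(-49\right) = 77 \left(-49\right) = -3773$)
$\frac{1}{T} + q{\left(119,-101 \right)} = \frac{1}{-3773} + \frac{1}{9 + 119} = - \frac{1}{3773} + \frac{1}{128} = \frac{3645}{482944}$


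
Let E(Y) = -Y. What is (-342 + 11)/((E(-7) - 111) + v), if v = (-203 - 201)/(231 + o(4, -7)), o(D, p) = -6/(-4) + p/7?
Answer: 153253/48960 ≈ 3.1302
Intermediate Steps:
o(D, p) = 3/2 + p/7 (o(D, p) = -6*(-¼) + p*(⅐) = 3/2 + p/7)
v = -808/463 (v = (-203 - 201)/(231 + (3/2 + (⅐)*(-7))) = -404/(231 + (3/2 - 1)) = -404/(231 + ½) = -404/463/2 = -404*2/463 = -808/463 ≈ -1.7451)
(-342 + 11)/((E(-7) - 111) + v) = (-342 + 11)/((-1*(-7) - 111) - 808/463) = -331/((7 - 111) - 808/463) = -331/(-104 - 808/463) = -331/(-48960/463) = -331*(-463/48960) = 153253/48960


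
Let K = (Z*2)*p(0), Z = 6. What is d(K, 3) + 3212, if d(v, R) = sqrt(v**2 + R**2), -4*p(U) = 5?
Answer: 3212 + 3*sqrt(26) ≈ 3227.3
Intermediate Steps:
p(U) = -5/4 (p(U) = -1/4*5 = -5/4)
K = -15 (K = (6*2)*(-5/4) = 12*(-5/4) = -15)
d(v, R) = sqrt(R**2 + v**2)
d(K, 3) + 3212 = sqrt(3**2 + (-15)**2) + 3212 = sqrt(9 + 225) + 3212 = sqrt(234) + 3212 = 3*sqrt(26) + 3212 = 3212 + 3*sqrt(26)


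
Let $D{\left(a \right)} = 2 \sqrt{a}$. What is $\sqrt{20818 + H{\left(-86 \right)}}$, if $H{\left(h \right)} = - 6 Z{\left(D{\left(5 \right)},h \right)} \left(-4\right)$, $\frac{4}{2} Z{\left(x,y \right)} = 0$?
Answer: $\sqrt{20818} \approx 144.28$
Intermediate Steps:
$Z{\left(x,y \right)} = 0$ ($Z{\left(x,y \right)} = \frac{1}{2} \cdot 0 = 0$)
$H{\left(h \right)} = 0$ ($H{\left(h \right)} = \left(-6\right) 0 \left(-4\right) = 0 \left(-4\right) = 0$)
$\sqrt{20818 + H{\left(-86 \right)}} = \sqrt{20818 + 0} = \sqrt{20818}$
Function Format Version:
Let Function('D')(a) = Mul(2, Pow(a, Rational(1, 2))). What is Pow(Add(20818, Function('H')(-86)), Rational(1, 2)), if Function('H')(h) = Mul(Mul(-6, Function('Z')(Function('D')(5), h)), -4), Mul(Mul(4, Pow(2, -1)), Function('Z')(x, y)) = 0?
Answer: Pow(20818, Rational(1, 2)) ≈ 144.28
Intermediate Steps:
Function('Z')(x, y) = 0 (Function('Z')(x, y) = Mul(Rational(1, 2), 0) = 0)
Function('H')(h) = 0 (Function('H')(h) = Mul(Mul(-6, 0), -4) = Mul(0, -4) = 0)
Pow(Add(20818, Function('H')(-86)), Rational(1, 2)) = Pow(Add(20818, 0), Rational(1, 2)) = Pow(20818, Rational(1, 2))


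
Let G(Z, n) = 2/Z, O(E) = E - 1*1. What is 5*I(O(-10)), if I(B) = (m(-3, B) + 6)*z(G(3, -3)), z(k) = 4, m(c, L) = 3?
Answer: 180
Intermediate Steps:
O(E) = -1 + E (O(E) = E - 1 = -1 + E)
I(B) = 36 (I(B) = (3 + 6)*4 = 9*4 = 36)
5*I(O(-10)) = 5*36 = 180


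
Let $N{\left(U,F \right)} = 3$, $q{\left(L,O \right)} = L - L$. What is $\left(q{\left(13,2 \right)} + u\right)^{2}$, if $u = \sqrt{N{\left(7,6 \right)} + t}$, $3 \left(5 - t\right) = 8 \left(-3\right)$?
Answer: $16$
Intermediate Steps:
$q{\left(L,O \right)} = 0$
$t = 13$ ($t = 5 - \frac{8 \left(-3\right)}{3} = 5 - -8 = 5 + 8 = 13$)
$u = 4$ ($u = \sqrt{3 + 13} = \sqrt{16} = 4$)
$\left(q{\left(13,2 \right)} + u\right)^{2} = \left(0 + 4\right)^{2} = 4^{2} = 16$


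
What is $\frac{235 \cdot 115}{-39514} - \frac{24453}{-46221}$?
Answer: $- \frac{4099807}{26469226} \approx -0.15489$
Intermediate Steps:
$\frac{235 \cdot 115}{-39514} - \frac{24453}{-46221} = 27025 \left(- \frac{1}{39514}\right) - - \frac{8151}{15407} = - \frac{1175}{1718} + \frac{8151}{15407} = - \frac{4099807}{26469226}$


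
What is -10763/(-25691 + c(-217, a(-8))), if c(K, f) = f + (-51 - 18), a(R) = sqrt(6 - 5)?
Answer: 10763/25759 ≈ 0.41783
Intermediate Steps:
a(R) = 1 (a(R) = sqrt(1) = 1)
c(K, f) = -69 + f (c(K, f) = f - 69 = -69 + f)
-10763/(-25691 + c(-217, a(-8))) = -10763/(-25691 + (-69 + 1)) = -10763/(-25691 - 68) = -10763/(-25759) = -10763*(-1/25759) = 10763/25759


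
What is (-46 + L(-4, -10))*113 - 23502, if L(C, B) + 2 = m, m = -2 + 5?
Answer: -28587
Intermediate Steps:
m = 3
L(C, B) = 1 (L(C, B) = -2 + 3 = 1)
(-46 + L(-4, -10))*113 - 23502 = (-46 + 1)*113 - 23502 = -45*113 - 23502 = -5085 - 23502 = -28587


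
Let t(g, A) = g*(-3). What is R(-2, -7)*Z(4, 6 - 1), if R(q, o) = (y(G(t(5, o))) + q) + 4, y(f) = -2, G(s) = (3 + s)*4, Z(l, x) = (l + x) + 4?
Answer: 0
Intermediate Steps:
t(g, A) = -3*g
Z(l, x) = 4 + l + x
G(s) = 12 + 4*s
R(q, o) = 2 + q (R(q, o) = (-2 + q) + 4 = 2 + q)
R(-2, -7)*Z(4, 6 - 1) = (2 - 2)*(4 + 4 + (6 - 1)) = 0*(4 + 4 + 5) = 0*13 = 0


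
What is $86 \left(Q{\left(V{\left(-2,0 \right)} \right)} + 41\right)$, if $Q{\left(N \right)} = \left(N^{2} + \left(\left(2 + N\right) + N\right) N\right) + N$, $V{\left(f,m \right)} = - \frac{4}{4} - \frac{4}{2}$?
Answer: $5074$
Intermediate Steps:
$V{\left(f,m \right)} = -3$ ($V{\left(f,m \right)} = \left(-4\right) \frac{1}{4} - 2 = -1 - 2 = -3$)
$Q{\left(N \right)} = N + N^{2} + N \left(2 + 2 N\right)$ ($Q{\left(N \right)} = \left(N^{2} + \left(2 + 2 N\right) N\right) + N = \left(N^{2} + N \left(2 + 2 N\right)\right) + N = N + N^{2} + N \left(2 + 2 N\right)$)
$86 \left(Q{\left(V{\left(-2,0 \right)} \right)} + 41\right) = 86 \left(3 \left(-3\right) \left(1 - 3\right) + 41\right) = 86 \left(3 \left(-3\right) \left(-2\right) + 41\right) = 86 \left(18 + 41\right) = 86 \cdot 59 = 5074$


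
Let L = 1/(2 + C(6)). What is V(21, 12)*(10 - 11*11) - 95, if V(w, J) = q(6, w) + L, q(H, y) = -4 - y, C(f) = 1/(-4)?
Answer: 18316/7 ≈ 2616.6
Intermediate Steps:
C(f) = -¼ (C(f) = 1*(-¼) = -¼)
L = 4/7 (L = 1/(2 - ¼) = 1/(7/4) = 4/7 ≈ 0.57143)
V(w, J) = -24/7 - w (V(w, J) = (-4 - w) + 4/7 = -24/7 - w)
V(21, 12)*(10 - 11*11) - 95 = (-24/7 - 1*21)*(10 - 11*11) - 95 = (-24/7 - 21)*(10 - 121) - 95 = -171/7*(-111) - 95 = 18981/7 - 95 = 18316/7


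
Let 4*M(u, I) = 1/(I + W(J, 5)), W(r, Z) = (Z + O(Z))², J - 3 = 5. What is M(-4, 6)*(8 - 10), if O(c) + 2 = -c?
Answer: -1/20 ≈ -0.050000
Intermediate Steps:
O(c) = -2 - c
J = 8 (J = 3 + 5 = 8)
W(r, Z) = 4 (W(r, Z) = (Z + (-2 - Z))² = (-2)² = 4)
M(u, I) = 1/(4*(4 + I)) (M(u, I) = 1/(4*(I + 4)) = 1/(4*(4 + I)))
M(-4, 6)*(8 - 10) = (1/(4*(4 + 6)))*(8 - 10) = ((¼)/10)*(-2) = ((¼)*(⅒))*(-2) = (1/40)*(-2) = -1/20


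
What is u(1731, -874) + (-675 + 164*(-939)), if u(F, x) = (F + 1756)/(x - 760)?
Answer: -252735901/1634 ≈ -1.5467e+5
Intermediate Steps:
u(F, x) = (1756 + F)/(-760 + x)
u(1731, -874) + (-675 + 164*(-939)) = (1756 + 1731)/(-760 - 874) + (-675 + 164*(-939)) = 3487/(-1634) + (-675 - 153996) = -1/1634*3487 - 154671 = -3487/1634 - 154671 = -252735901/1634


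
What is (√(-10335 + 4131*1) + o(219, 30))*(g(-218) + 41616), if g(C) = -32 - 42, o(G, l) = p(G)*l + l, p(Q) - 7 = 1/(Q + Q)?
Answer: 728023550/73 + 83084*I*√1551 ≈ 9.9729e+6 + 3.2721e+6*I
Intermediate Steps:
p(Q) = 7 + 1/(2*Q) (p(Q) = 7 + 1/(Q + Q) = 7 + 1/(2*Q))
o(G, l) = l + l*(7 + 1/(2*G)) (o(G, l) = (7 + 1/(2*G))*l + l = l*(7 + 1/(2*G)) + l = l + l*(7 + 1/(2*G)))
g(C) = -74
(√(-10335 + 4131*1) + o(219, 30))*(g(-218) + 41616) = (√(-10335 + 4131*1) + (8*30 + (½)*30/219))*(-74 + 41616) = (√(-10335 + 4131) + (240 + (½)*30*(1/219)))*41542 = (√(-6204) + (240 + 5/73))*41542 = (2*I*√1551 + 17525/73)*41542 = (17525/73 + 2*I*√1551)*41542 = 728023550/73 + 83084*I*√1551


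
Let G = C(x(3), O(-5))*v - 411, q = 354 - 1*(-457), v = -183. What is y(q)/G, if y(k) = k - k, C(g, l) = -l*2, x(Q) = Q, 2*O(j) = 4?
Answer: 0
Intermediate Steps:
O(j) = 2 (O(j) = (½)*4 = 2)
q = 811 (q = 354 + 457 = 811)
C(g, l) = -2*l
y(k) = 0
G = 321 (G = -2*2*(-183) - 411 = -4*(-183) - 411 = 732 - 411 = 321)
y(q)/G = 0/321 = 0*(1/321) = 0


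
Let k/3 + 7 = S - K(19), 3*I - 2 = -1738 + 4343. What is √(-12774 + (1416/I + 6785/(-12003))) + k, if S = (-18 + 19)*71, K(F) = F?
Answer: 135 + I*√1389664281346607145/10430607 ≈ 135.0 + 113.02*I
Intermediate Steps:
S = 71 (S = 1*71 = 71)
I = 869 (I = ⅔ + (-1738 + 4343)/3 = ⅔ + (⅓)*2605 = ⅔ + 2605/3 = 869)
k = 135 (k = -21 + 3*(71 - 1*19) = -21 + 3*(71 - 19) = -21 + 3*52 = -21 + 156 = 135)
√(-12774 + (1416/I + 6785/(-12003))) + k = √(-12774 + (1416/869 + 6785/(-12003))) + 135 = √(-12774 + (1416*(1/869) + 6785*(-1/12003))) + 135 = √(-12774 + (1416/869 - 6785/12003)) + 135 = √(-12774 + 11100083/10430607) + 135 = √(-133229473735/10430607) + 135 = I*√1389664281346607145/10430607 + 135 = 135 + I*√1389664281346607145/10430607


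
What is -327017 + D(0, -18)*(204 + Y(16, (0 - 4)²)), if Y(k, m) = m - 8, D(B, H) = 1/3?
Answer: -980839/3 ≈ -3.2695e+5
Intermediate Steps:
D(B, H) = ⅓
Y(k, m) = -8 + m
-327017 + D(0, -18)*(204 + Y(16, (0 - 4)²)) = -327017 + (204 + (-8 + (0 - 4)²))/3 = -327017 + (204 + (-8 + (-4)²))/3 = -327017 + (204 + (-8 + 16))/3 = -327017 + (204 + 8)/3 = -327017 + (⅓)*212 = -327017 + 212/3 = -980839/3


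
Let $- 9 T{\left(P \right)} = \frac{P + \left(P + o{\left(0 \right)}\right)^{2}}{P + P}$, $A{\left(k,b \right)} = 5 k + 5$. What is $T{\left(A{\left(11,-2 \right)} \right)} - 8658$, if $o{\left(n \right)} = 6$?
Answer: $- \frac{389794}{45} \approx -8662.1$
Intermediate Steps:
$A{\left(k,b \right)} = 5 + 5 k$
$T{\left(P \right)} = - \frac{P + \left(6 + P\right)^{2}}{18 P}$ ($T{\left(P \right)} = - \frac{\left(P + \left(P + 6\right)^{2}\right) \frac{1}{P + P}}{9} = - \frac{\left(P + \left(6 + P\right)^{2}\right) \frac{1}{2 P}}{9} = - \frac{\frac{1}{2} \frac{1}{P} \left(P + \left(6 + P\right)^{2}\right)}{9} = - \frac{P + \left(6 + P\right)^{2}}{18 P}$)
$T{\left(A{\left(11,-2 \right)} \right)} - 8658 = \frac{- (5 + 5 \cdot 11) - \left(6 + \left(5 + 5 \cdot 11\right)\right)^{2}}{18 \left(5 + 5 \cdot 11\right)} - 8658 = \frac{- (5 + 55) - \left(6 + \left(5 + 55\right)\right)^{2}}{18 \left(5 + 55\right)} - 8658 = \frac{\left(-1\right) 60 - \left(6 + 60\right)^{2}}{18 \cdot 60} - 8658 = \frac{1}{18} \cdot \frac{1}{60} \left(-60 - 66^{2}\right) - 8658 = \frac{1}{18} \cdot \frac{1}{60} \left(-60 - 4356\right) - 8658 = \frac{1}{18} \cdot \frac{1}{60} \left(-4416\right) - 8658 = - \frac{184}{45} - 8658 = - \frac{389794}{45}$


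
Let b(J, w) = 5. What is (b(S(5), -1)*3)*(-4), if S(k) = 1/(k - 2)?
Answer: -60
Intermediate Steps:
S(k) = 1/(-2 + k)
(b(S(5), -1)*3)*(-4) = (5*3)*(-4) = 15*(-4) = -60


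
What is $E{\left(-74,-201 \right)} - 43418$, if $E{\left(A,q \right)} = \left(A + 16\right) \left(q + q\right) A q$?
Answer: $346758766$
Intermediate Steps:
$E{\left(A,q \right)} = 2 A q^{2} \left(16 + A\right)$ ($E{\left(A,q \right)} = \left(16 + A\right) 2 q A q = 2 q \left(16 + A\right) A q = 2 A q^{2} \left(16 + A\right)$)
$E{\left(-74,-201 \right)} - 43418 = 2 \left(-74\right) \left(-201\right)^{2} \left(16 - 74\right) - 43418 = 2 \left(-74\right) 40401 \left(-58\right) - 43418 = 346802184 - 43418 = 346758766$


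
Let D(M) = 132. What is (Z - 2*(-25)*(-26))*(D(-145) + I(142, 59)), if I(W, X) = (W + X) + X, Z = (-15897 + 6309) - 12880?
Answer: -9317056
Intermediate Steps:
Z = -22468 (Z = -9588 - 12880 = -22468)
I(W, X) = W + 2*X
(Z - 2*(-25)*(-26))*(D(-145) + I(142, 59)) = (-22468 - 2*(-25)*(-26))*(132 + (142 + 2*59)) = (-22468 + 50*(-26))*(132 + (142 + 118)) = (-22468 - 1300)*(132 + 260) = -23768*392 = -9317056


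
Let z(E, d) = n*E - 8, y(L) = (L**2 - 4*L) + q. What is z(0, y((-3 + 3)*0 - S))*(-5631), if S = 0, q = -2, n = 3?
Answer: 45048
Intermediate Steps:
y(L) = -2 + L**2 - 4*L (y(L) = (L**2 - 4*L) - 2 = -2 + L**2 - 4*L)
z(E, d) = -8 + 3*E (z(E, d) = 3*E - 8 = -8 + 3*E)
z(0, y((-3 + 3)*0 - S))*(-5631) = (-8 + 3*0)*(-5631) = (-8 + 0)*(-5631) = -8*(-5631) = 45048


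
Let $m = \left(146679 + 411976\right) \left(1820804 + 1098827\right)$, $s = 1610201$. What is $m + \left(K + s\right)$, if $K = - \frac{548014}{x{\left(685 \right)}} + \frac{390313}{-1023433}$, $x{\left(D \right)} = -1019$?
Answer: $\frac{1701005373874553247977}{1042878227} \approx 1.6311 \cdot 10^{12}$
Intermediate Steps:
$K = \frac{560457883115}{1042878227}$ ($K = - \frac{548014}{-1019} + \frac{390313}{-1023433} = \left(-548014\right) \left(- \frac{1}{1019}\right) + 390313 \left(- \frac{1}{1023433}\right) = \frac{548014}{1019} - \frac{390313}{1023433} = \frac{560457883115}{1042878227} \approx 537.41$)
$m = 1631066456305$ ($m = 558655 \cdot 2919631 = 1631066456305$)
$m + \left(K + s\right) = 1631066456305 + \left(\frac{560457883115}{1042878227} + 1610201\right) = 1631066456305 + \frac{1679804021876742}{1042878227} = \frac{1701005373874553247977}{1042878227}$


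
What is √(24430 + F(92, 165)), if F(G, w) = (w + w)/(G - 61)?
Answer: 2*√5871865/31 ≈ 156.33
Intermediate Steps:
F(G, w) = 2*w/(-61 + G) (F(G, w) = (2*w)/(-61 + G) = 2*w/(-61 + G))
√(24430 + F(92, 165)) = √(24430 + 2*165/(-61 + 92)) = √(24430 + 2*165/31) = √(24430 + 2*165*(1/31)) = √(24430 + 330/31) = √(757660/31) = 2*√5871865/31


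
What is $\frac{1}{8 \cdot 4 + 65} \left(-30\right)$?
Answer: $- \frac{30}{97} \approx -0.30928$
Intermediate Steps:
$\frac{1}{8 \cdot 4 + 65} \left(-30\right) = \frac{1}{32 + 65} \left(-30\right) = \frac{1}{97} \left(-30\right) = - \frac{30}{97}$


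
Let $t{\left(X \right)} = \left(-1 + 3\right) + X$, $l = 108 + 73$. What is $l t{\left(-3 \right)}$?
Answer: $-181$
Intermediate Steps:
$l = 181$
$t{\left(X \right)} = 2 + X$
$l t{\left(-3 \right)} = 181 \left(2 - 3\right) = 181 \left(-1\right) = -181$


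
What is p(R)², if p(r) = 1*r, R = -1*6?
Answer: 36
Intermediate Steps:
R = -6
p(r) = r
p(R)² = (-6)² = 36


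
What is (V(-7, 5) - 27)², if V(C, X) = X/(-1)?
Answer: 1024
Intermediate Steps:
V(C, X) = -X (V(C, X) = X*(-1) = -X)
(V(-7, 5) - 27)² = (-1*5 - 27)² = (-5 - 27)² = (-32)² = 1024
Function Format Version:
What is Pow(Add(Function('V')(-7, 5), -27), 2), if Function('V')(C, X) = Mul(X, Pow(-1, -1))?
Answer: 1024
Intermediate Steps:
Function('V')(C, X) = Mul(-1, X) (Function('V')(C, X) = Mul(X, -1) = Mul(-1, X))
Pow(Add(Function('V')(-7, 5), -27), 2) = Pow(Add(Mul(-1, 5), -27), 2) = Pow(Add(-5, -27), 2) = Pow(-32, 2) = 1024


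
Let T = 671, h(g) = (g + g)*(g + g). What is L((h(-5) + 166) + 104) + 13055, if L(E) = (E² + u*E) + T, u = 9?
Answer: 153956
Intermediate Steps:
h(g) = 4*g² (h(g) = (2*g)*(2*g) = 4*g²)
L(E) = 671 + E² + 9*E (L(E) = (E² + 9*E) + 671 = 671 + E² + 9*E)
L((h(-5) + 166) + 104) + 13055 = (671 + ((4*(-5)² + 166) + 104)² + 9*((4*(-5)² + 166) + 104)) + 13055 = (671 + ((4*25 + 166) + 104)² + 9*((4*25 + 166) + 104)) + 13055 = (671 + ((100 + 166) + 104)² + 9*((100 + 166) + 104)) + 13055 = (671 + (266 + 104)² + 9*(266 + 104)) + 13055 = (671 + 370² + 9*370) + 13055 = (671 + 136900 + 3330) + 13055 = 140901 + 13055 = 153956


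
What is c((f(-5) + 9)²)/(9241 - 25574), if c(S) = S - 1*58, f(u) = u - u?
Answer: -23/16333 ≈ -0.0014082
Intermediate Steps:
f(u) = 0
c(S) = -58 + S (c(S) = S - 58 = -58 + S)
c((f(-5) + 9)²)/(9241 - 25574) = (-58 + (0 + 9)²)/(9241 - 25574) = (-58 + 9²)/(-16333) = (-58 + 81)*(-1/16333) = 23*(-1/16333) = -23/16333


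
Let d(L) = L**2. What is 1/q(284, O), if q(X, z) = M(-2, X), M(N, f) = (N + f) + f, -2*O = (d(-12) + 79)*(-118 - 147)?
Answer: 1/566 ≈ 0.0017668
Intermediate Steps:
O = 59095/2 (O = -((-12)**2 + 79)*(-118 - 147)/2 = -(144 + 79)*(-265)/2 = -223*(-265)/2 = -1/2*(-59095) = 59095/2 ≈ 29548.)
M(N, f) = N + 2*f
q(X, z) = -2 + 2*X
1/q(284, O) = 1/(-2 + 2*284) = 1/(-2 + 568) = 1/566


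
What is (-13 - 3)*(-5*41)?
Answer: 3280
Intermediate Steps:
(-13 - 3)*(-5*41) = -16*(-205) = 3280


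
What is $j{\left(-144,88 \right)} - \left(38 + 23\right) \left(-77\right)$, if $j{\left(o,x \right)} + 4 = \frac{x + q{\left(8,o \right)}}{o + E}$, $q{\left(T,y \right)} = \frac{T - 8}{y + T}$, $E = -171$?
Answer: $\frac{1478207}{315} \approx 4692.7$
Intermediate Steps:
$q{\left(T,y \right)} = \frac{-8 + T}{T + y}$
$j{\left(o,x \right)} = -4 + \frac{x}{-171 + o}$ ($j{\left(o,x \right)} = -4 + \frac{x + \frac{-8 + 8}{8 + o}}{o - 171} = -4 + \frac{x + \frac{1}{8 + o} 0}{-171 + o} = -4 + \frac{x + 0}{-171 + o} = -4 + \frac{x}{-171 + o}$)
$j{\left(-144,88 \right)} - \left(38 + 23\right) \left(-77\right) = \frac{684 + 88 - -576}{-171 - 144} - \left(38 + 23\right) \left(-77\right) = \frac{684 + 88 + 576}{-315} - 61 \left(-77\right) = \left(- \frac{1}{315}\right) 1348 - -4697 = - \frac{1348}{315} + 4697 = \frac{1478207}{315}$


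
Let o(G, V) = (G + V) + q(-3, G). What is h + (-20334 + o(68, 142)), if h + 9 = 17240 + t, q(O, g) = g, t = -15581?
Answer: -18406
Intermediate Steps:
o(G, V) = V + 2*G (o(G, V) = (G + V) + G = V + 2*G)
h = 1650 (h = -9 + (17240 - 15581) = -9 + 1659 = 1650)
h + (-20334 + o(68, 142)) = 1650 + (-20334 + (142 + 2*68)) = 1650 + (-20334 + (142 + 136)) = 1650 + (-20334 + 278) = 1650 - 20056 = -18406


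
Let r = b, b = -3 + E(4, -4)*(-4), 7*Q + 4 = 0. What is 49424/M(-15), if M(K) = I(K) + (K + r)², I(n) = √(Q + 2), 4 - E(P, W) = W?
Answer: 86492000/4374999 - 24712*√70/21874995 ≈ 19.760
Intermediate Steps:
Q = -4/7 (Q = -4/7 + (⅐)*0 = -4/7 + 0 = -4/7 ≈ -0.57143)
E(P, W) = 4 - W
I(n) = √70/7 (I(n) = √(-4/7 + 2) = √(10/7) = √70/7)
b = -35 (b = -3 + (4 - 1*(-4))*(-4) = -3 + (4 + 4)*(-4) = -3 + 8*(-4) = -3 - 32 = -35)
r = -35
M(K) = (-35 + K)² + √70/7 (M(K) = √70/7 + (K - 35)² = √70/7 + (-35 + K)² = (-35 + K)² + √70/7)
49424/M(-15) = 49424/((-35 - 15)² + √70/7) = 49424/((-50)² + √70/7) = 49424/(2500 + √70/7)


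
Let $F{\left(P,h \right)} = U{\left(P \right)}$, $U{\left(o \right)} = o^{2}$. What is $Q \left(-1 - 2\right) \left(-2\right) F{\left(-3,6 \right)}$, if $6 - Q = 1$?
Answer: $270$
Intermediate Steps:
$Q = 5$ ($Q = 6 - 1 = 5$)
$F{\left(P,h \right)} = P^{2}$
$Q \left(-1 - 2\right) \left(-2\right) F{\left(-3,6 \right)} = 5 \left(-1 - 2\right) \left(-2\right) \left(-3\right)^{2} = 5 \left(\left(-3\right) \left(-2\right)\right) 9 = 5 \cdot 6 \cdot 9 = 30 \cdot 9 = 270$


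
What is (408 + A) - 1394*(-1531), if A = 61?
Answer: 2134683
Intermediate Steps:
(408 + A) - 1394*(-1531) = (408 + 61) - 1394*(-1531) = 469 + 2134214 = 2134683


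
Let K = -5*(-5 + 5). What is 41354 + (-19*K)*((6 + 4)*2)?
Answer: 41354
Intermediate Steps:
K = 0 (K = -5*0 = 0)
41354 + (-19*K)*((6 + 4)*2) = 41354 + (-19*0)*((6 + 4)*2) = 41354 + 0*(10*2) = 41354 + 0*20 = 41354 + 0 = 41354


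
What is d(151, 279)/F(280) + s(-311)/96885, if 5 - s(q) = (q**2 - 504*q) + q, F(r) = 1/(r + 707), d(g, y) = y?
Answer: 8893086652/32295 ≈ 2.7537e+5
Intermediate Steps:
F(r) = 1/(707 + r)
s(q) = 5 - q**2 + 503*q (s(q) = 5 - ((q**2 - 504*q) + q) = 5 - (q**2 - 503*q) = 5 + (-q**2 + 503*q) = 5 - q**2 + 503*q)
d(151, 279)/F(280) + s(-311)/96885 = 279/(1/(707 + 280)) + (5 - 1*(-311)**2 + 503*(-311))/96885 = 279/(1/987) + (5 - 1*96721 - 156433)*(1/96885) = 279/(1/987) + (5 - 96721 - 156433)*(1/96885) = 279*987 - 253149*1/96885 = 275373 - 84383/32295 = 8893086652/32295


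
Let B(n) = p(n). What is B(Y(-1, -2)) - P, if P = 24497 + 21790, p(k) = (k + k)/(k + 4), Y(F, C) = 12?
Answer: -92571/2 ≈ -46286.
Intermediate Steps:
p(k) = 2*k/(4 + k) (p(k) = (2*k)/(4 + k) = 2*k/(4 + k))
P = 46287
B(n) = 2*n/(4 + n)
B(Y(-1, -2)) - P = 2*12/(4 + 12) - 1*46287 = 2*12/16 - 46287 = 2*12*(1/16) - 46287 = 3/2 - 46287 = -92571/2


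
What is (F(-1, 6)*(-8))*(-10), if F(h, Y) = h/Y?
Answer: -40/3 ≈ -13.333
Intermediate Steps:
(F(-1, 6)*(-8))*(-10) = (-1/6*(-8))*(-10) = (-1*⅙*(-8))*(-10) = -⅙*(-8)*(-10) = (4/3)*(-10) = -40/3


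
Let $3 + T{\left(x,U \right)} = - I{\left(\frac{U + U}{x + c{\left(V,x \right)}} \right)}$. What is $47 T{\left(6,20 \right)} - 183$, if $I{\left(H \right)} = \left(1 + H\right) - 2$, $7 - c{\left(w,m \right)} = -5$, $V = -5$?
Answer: $- \frac{3433}{9} \approx -381.44$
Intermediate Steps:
$c{\left(w,m \right)} = 12$ ($c{\left(w,m \right)} = 7 - -5 = 7 + 5 = 12$)
$I{\left(H \right)} = -1 + H$
$T{\left(x,U \right)} = -2 - \frac{2 U}{12 + x}$ ($T{\left(x,U \right)} = -3 - \left(-1 + \frac{U + U}{x + 12}\right) = -3 - \left(-1 + \frac{2 U}{12 + x}\right) = -2 - \frac{2 U}{12 + x}$)
$47 T{\left(6,20 \right)} - 183 = 47 \frac{2 \left(-12 - 20 - 6\right)}{12 + 6} - 183 = 47 \frac{2 \left(-12 - 20 - 6\right)}{18} - 183 = 47 \cdot 2 \cdot \frac{1}{18} \left(-38\right) - 183 = 47 \left(- \frac{38}{9}\right) - 183 = - \frac{1786}{9} - 183 = - \frac{3433}{9}$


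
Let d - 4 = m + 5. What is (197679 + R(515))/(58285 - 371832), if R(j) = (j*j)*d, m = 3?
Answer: -3380379/313547 ≈ -10.781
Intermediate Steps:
d = 12 (d = 4 + (3 + 5) = 4 + 8 = 12)
R(j) = 12*j**2 (R(j) = (j*j)*12 = j**2*12 = 12*j**2)
(197679 + R(515))/(58285 - 371832) = (197679 + 12*515**2)/(58285 - 371832) = (197679 + 12*265225)/(-313547) = (197679 + 3182700)*(-1/313547) = 3380379*(-1/313547) = -3380379/313547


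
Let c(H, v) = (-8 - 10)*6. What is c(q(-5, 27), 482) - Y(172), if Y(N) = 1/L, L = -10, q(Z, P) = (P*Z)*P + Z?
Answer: -1079/10 ≈ -107.90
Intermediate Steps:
q(Z, P) = Z + Z*P**2 (q(Z, P) = Z*P**2 + Z = Z + Z*P**2)
c(H, v) = -108 (c(H, v) = -18*6 = -108)
Y(N) = -1/10 (Y(N) = 1/(-10) = -1/10)
c(q(-5, 27), 482) - Y(172) = -108 - 1*(-1/10) = -108 + 1/10 = -1079/10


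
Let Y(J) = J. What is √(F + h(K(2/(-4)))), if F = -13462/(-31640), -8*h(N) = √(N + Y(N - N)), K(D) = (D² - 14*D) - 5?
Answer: 37*√43505/15820 ≈ 0.48783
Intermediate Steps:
K(D) = -5 + D² - 14*D
h(N) = -√N/8 (h(N) = -√(N + (N - N))/8 = -√(N + 0)/8 = -√N/8)
F = 6731/15820 (F = -13462*(-1/31640) = 6731/15820 ≈ 0.42547)
√(F + h(K(2/(-4)))) = √(6731/15820 - √(-5 + (2/(-4))² - 28/(-4))/8) = √(6731/15820 - √(-5 + (2*(-¼))² - 28*(-1)/4)/8) = √(6731/15820 - √(-5 + (-½)² - 14*(-½))/8) = √(6731/15820 - √(-5 + ¼ + 7)/8) = √(6731/15820 - √(9/4)/8) = √(6731/15820 - ⅛*3/2) = √(6731/15820 - 3/16) = √(15059/63280) = 37*√43505/15820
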